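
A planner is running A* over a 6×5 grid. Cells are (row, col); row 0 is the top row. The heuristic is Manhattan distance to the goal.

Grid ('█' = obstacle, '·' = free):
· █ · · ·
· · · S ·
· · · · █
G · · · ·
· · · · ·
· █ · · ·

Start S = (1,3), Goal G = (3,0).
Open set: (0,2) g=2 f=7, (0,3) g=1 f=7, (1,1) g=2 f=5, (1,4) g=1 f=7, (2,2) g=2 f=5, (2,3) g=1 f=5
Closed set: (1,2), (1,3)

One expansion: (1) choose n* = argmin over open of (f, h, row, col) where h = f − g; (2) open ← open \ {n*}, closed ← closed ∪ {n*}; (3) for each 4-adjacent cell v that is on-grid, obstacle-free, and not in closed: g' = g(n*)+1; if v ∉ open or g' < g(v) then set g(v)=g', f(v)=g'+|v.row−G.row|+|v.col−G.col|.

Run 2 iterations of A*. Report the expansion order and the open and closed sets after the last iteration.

order=[(1,1) → (1,0)]; open=[(0,0) g=4 f=7, (0,2) g=2 f=7, (0,3) g=1 f=7, (1,4) g=1 f=7, (2,0) g=4 f=5, (2,1) g=3 f=5, (2,2) g=2 f=5, (2,3) g=1 f=5]; closed=[(1,0), (1,1), (1,2), (1,3)]

step 1: expand (1,1) (f=5, h=3) → closed; open now [(0,2) g=2 f=7, (0,3) g=1 f=7, (1,0) g=3 f=5, (1,4) g=1 f=7, (2,1) g=3 f=5, (2,2) g=2 f=5, (2,3) g=1 f=5]
step 2: expand (1,0) (f=5, h=2) → closed; open now [(0,0) g=4 f=7, (0,2) g=2 f=7, (0,3) g=1 f=7, (1,4) g=1 f=7, (2,0) g=4 f=5, (2,1) g=3 f=5, (2,2) g=2 f=5, (2,3) g=1 f=5]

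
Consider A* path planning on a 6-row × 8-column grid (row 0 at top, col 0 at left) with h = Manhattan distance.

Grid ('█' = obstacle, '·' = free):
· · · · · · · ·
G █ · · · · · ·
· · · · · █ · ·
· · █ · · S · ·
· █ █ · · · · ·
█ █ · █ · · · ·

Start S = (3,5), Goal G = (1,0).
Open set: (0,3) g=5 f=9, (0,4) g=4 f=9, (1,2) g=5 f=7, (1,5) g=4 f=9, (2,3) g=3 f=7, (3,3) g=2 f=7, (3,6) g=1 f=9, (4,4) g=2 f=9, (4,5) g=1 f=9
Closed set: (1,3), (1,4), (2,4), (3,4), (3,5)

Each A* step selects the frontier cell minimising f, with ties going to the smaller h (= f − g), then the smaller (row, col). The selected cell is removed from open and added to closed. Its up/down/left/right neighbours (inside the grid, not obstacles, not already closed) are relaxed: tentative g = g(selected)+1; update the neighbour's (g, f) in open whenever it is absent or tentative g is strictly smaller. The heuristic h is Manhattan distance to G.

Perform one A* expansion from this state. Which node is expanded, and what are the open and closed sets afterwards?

step 1: expand (1,2) (f=7, h=2) → closed; open now [(0,2) g=6 f=9, (0,3) g=5 f=9, (0,4) g=4 f=9, (1,5) g=4 f=9, (2,2) g=6 f=9, (2,3) g=3 f=7, (3,3) g=2 f=7, (3,6) g=1 f=9, (4,4) g=2 f=9, (4,5) g=1 f=9]

expanded=(1,2); open=[(0,2) g=6 f=9, (0,3) g=5 f=9, (0,4) g=4 f=9, (1,5) g=4 f=9, (2,2) g=6 f=9, (2,3) g=3 f=7, (3,3) g=2 f=7, (3,6) g=1 f=9, (4,4) g=2 f=9, (4,5) g=1 f=9]; closed=[(1,2), (1,3), (1,4), (2,4), (3,4), (3,5)]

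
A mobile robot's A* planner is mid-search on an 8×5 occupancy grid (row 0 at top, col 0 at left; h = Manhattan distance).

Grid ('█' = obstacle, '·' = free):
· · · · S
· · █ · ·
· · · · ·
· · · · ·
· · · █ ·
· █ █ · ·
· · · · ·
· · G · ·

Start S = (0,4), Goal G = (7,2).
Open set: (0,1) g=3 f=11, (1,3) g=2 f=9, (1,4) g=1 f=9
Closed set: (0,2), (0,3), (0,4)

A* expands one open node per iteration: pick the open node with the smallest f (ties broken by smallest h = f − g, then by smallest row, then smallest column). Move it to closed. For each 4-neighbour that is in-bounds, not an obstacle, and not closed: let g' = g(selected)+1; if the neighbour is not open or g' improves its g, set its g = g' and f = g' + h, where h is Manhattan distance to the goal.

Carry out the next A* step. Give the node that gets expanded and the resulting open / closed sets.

step 1: expand (1,3) (f=9, h=7) → closed; open now [(0,1) g=3 f=11, (1,4) g=1 f=9, (2,3) g=3 f=9]

expanded=(1,3); open=[(0,1) g=3 f=11, (1,4) g=1 f=9, (2,3) g=3 f=9]; closed=[(0,2), (0,3), (0,4), (1,3)]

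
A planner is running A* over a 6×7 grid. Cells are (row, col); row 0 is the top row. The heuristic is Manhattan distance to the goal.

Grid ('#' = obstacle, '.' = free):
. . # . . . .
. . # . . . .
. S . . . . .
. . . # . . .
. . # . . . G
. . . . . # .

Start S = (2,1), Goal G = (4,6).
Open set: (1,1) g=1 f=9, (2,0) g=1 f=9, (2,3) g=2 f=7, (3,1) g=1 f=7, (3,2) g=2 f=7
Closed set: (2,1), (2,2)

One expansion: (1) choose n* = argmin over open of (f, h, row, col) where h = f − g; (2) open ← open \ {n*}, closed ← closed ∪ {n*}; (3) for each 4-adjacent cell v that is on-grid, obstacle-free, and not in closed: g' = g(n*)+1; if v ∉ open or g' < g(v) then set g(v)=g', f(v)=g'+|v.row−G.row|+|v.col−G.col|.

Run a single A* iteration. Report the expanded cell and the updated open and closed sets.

expanded=(2,3); open=[(1,1) g=1 f=9, (1,3) g=3 f=9, (2,0) g=1 f=9, (2,4) g=3 f=7, (3,1) g=1 f=7, (3,2) g=2 f=7]; closed=[(2,1), (2,2), (2,3)]

step 1: expand (2,3) (f=7, h=5) → closed; open now [(1,1) g=1 f=9, (1,3) g=3 f=9, (2,0) g=1 f=9, (2,4) g=3 f=7, (3,1) g=1 f=7, (3,2) g=2 f=7]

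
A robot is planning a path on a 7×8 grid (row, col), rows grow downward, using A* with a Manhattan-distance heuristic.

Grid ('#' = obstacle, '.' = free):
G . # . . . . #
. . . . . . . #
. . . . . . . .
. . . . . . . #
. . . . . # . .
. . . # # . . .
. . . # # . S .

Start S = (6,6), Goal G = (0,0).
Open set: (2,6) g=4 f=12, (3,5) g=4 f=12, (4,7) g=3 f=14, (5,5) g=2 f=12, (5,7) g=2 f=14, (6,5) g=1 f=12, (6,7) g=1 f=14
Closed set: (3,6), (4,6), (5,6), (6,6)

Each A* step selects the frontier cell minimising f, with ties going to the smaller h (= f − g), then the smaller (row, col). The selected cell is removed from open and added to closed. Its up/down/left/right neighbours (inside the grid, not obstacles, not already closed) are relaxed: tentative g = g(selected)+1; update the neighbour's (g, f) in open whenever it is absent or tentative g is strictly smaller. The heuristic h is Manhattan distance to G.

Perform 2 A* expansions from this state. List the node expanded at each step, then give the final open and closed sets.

step 1: expand (2,6) (f=12, h=8) → closed; open now [(1,6) g=5 f=12, (2,5) g=5 f=12, (2,7) g=5 f=14, (3,5) g=4 f=12, (4,7) g=3 f=14, (5,5) g=2 f=12, (5,7) g=2 f=14, (6,5) g=1 f=12, (6,7) g=1 f=14]
step 2: expand (1,6) (f=12, h=7) → closed; open now [(0,6) g=6 f=12, (1,5) g=6 f=12, (2,5) g=5 f=12, (2,7) g=5 f=14, (3,5) g=4 f=12, (4,7) g=3 f=14, (5,5) g=2 f=12, (5,7) g=2 f=14, (6,5) g=1 f=12, (6,7) g=1 f=14]

order=[(2,6) → (1,6)]; open=[(0,6) g=6 f=12, (1,5) g=6 f=12, (2,5) g=5 f=12, (2,7) g=5 f=14, (3,5) g=4 f=12, (4,7) g=3 f=14, (5,5) g=2 f=12, (5,7) g=2 f=14, (6,5) g=1 f=12, (6,7) g=1 f=14]; closed=[(1,6), (2,6), (3,6), (4,6), (5,6), (6,6)]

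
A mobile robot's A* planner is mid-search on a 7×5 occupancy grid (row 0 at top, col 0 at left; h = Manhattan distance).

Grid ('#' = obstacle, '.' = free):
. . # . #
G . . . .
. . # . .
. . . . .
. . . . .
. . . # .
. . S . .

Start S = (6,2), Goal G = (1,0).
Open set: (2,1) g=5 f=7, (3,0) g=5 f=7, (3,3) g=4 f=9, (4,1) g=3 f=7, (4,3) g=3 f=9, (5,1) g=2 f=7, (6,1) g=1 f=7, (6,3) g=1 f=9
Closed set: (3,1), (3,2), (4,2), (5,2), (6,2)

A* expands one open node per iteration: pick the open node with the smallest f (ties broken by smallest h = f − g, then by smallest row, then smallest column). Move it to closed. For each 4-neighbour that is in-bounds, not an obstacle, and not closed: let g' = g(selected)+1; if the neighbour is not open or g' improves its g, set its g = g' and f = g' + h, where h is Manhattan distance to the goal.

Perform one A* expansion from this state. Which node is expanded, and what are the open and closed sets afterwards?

expanded=(2,1); open=[(1,1) g=6 f=7, (2,0) g=6 f=7, (3,0) g=5 f=7, (3,3) g=4 f=9, (4,1) g=3 f=7, (4,3) g=3 f=9, (5,1) g=2 f=7, (6,1) g=1 f=7, (6,3) g=1 f=9]; closed=[(2,1), (3,1), (3,2), (4,2), (5,2), (6,2)]

step 1: expand (2,1) (f=7, h=2) → closed; open now [(1,1) g=6 f=7, (2,0) g=6 f=7, (3,0) g=5 f=7, (3,3) g=4 f=9, (4,1) g=3 f=7, (4,3) g=3 f=9, (5,1) g=2 f=7, (6,1) g=1 f=7, (6,3) g=1 f=9]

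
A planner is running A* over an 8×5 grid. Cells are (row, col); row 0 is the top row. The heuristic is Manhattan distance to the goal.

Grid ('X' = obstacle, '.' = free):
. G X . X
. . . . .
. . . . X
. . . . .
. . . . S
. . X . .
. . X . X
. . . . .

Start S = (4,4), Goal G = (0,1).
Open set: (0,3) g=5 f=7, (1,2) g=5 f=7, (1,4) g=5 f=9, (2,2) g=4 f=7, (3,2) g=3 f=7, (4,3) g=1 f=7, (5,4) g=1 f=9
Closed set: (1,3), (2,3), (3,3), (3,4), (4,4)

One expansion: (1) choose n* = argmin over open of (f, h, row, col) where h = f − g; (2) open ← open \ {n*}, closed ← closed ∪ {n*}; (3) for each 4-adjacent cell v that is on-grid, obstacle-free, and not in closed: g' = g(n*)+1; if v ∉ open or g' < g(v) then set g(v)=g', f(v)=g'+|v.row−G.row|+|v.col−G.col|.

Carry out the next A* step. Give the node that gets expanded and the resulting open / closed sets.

expanded=(0,3); open=[(1,2) g=5 f=7, (1,4) g=5 f=9, (2,2) g=4 f=7, (3,2) g=3 f=7, (4,3) g=1 f=7, (5,4) g=1 f=9]; closed=[(0,3), (1,3), (2,3), (3,3), (3,4), (4,4)]

step 1: expand (0,3) (f=7, h=2) → closed; open now [(1,2) g=5 f=7, (1,4) g=5 f=9, (2,2) g=4 f=7, (3,2) g=3 f=7, (4,3) g=1 f=7, (5,4) g=1 f=9]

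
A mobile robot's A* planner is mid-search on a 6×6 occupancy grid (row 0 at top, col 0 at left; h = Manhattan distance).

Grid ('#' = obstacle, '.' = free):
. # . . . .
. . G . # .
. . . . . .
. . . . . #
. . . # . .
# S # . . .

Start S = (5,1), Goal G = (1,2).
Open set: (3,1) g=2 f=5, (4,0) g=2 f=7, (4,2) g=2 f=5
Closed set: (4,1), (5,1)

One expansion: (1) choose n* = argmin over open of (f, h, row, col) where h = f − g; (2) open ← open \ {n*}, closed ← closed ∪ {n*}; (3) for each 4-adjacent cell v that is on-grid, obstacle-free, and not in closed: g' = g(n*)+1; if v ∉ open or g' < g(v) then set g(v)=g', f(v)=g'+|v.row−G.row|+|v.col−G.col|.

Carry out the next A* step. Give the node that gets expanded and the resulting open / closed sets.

step 1: expand (3,1) (f=5, h=3) → closed; open now [(2,1) g=3 f=5, (3,0) g=3 f=7, (3,2) g=3 f=5, (4,0) g=2 f=7, (4,2) g=2 f=5]

expanded=(3,1); open=[(2,1) g=3 f=5, (3,0) g=3 f=7, (3,2) g=3 f=5, (4,0) g=2 f=7, (4,2) g=2 f=5]; closed=[(3,1), (4,1), (5,1)]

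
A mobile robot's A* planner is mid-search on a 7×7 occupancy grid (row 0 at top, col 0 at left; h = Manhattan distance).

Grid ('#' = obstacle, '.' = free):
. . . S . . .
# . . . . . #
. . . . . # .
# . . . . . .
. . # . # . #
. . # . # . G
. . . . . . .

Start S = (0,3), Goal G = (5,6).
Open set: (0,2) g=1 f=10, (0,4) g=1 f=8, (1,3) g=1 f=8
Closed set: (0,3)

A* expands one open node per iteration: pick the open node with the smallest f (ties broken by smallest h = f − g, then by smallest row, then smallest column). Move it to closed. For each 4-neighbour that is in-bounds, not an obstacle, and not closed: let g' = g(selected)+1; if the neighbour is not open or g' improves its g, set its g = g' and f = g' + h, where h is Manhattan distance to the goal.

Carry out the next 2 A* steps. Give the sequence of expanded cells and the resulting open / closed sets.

step 1: expand (0,4) (f=8, h=7) → closed; open now [(0,2) g=1 f=10, (0,5) g=2 f=8, (1,3) g=1 f=8, (1,4) g=2 f=8]
step 2: expand (0,5) (f=8, h=6) → closed; open now [(0,2) g=1 f=10, (0,6) g=3 f=8, (1,3) g=1 f=8, (1,4) g=2 f=8, (1,5) g=3 f=8]

order=[(0,4) → (0,5)]; open=[(0,2) g=1 f=10, (0,6) g=3 f=8, (1,3) g=1 f=8, (1,4) g=2 f=8, (1,5) g=3 f=8]; closed=[(0,3), (0,4), (0,5)]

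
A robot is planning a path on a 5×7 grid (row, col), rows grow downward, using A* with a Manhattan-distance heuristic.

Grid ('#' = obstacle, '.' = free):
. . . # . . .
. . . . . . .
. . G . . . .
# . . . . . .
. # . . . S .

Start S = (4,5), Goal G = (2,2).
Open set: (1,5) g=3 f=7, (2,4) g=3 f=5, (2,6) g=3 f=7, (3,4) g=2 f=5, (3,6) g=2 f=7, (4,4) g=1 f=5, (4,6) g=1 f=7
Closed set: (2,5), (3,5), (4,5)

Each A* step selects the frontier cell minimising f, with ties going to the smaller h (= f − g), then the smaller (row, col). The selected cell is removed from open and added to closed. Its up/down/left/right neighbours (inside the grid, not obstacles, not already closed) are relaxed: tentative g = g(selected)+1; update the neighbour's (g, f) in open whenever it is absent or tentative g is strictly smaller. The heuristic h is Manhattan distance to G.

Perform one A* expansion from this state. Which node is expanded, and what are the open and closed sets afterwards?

step 1: expand (2,4) (f=5, h=2) → closed; open now [(1,4) g=4 f=7, (1,5) g=3 f=7, (2,3) g=4 f=5, (2,6) g=3 f=7, (3,4) g=2 f=5, (3,6) g=2 f=7, (4,4) g=1 f=5, (4,6) g=1 f=7]

expanded=(2,4); open=[(1,4) g=4 f=7, (1,5) g=3 f=7, (2,3) g=4 f=5, (2,6) g=3 f=7, (3,4) g=2 f=5, (3,6) g=2 f=7, (4,4) g=1 f=5, (4,6) g=1 f=7]; closed=[(2,4), (2,5), (3,5), (4,5)]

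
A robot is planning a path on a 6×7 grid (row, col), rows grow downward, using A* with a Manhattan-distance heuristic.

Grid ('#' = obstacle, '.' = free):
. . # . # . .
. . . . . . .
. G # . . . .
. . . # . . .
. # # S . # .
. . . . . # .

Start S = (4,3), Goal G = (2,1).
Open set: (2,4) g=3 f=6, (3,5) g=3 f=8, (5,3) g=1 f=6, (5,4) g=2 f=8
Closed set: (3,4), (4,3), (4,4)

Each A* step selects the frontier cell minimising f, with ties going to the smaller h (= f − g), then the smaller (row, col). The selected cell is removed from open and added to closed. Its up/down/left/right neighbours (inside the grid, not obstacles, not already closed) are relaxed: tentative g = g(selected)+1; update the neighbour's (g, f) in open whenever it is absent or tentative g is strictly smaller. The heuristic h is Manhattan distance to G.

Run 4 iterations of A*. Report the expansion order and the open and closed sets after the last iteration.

order=[(2,4) → (2,3) → (5,3) → (5,2)]; open=[(1,3) g=5 f=8, (1,4) g=4 f=8, (2,5) g=4 f=8, (3,5) g=3 f=8, (5,1) g=3 f=6, (5,4) g=2 f=8]; closed=[(2,3), (2,4), (3,4), (4,3), (4,4), (5,2), (5,3)]

step 1: expand (2,4) (f=6, h=3) → closed; open now [(1,4) g=4 f=8, (2,3) g=4 f=6, (2,5) g=4 f=8, (3,5) g=3 f=8, (5,3) g=1 f=6, (5,4) g=2 f=8]
step 2: expand (2,3) (f=6, h=2) → closed; open now [(1,3) g=5 f=8, (1,4) g=4 f=8, (2,5) g=4 f=8, (3,5) g=3 f=8, (5,3) g=1 f=6, (5,4) g=2 f=8]
step 3: expand (5,3) (f=6, h=5) → closed; open now [(1,3) g=5 f=8, (1,4) g=4 f=8, (2,5) g=4 f=8, (3,5) g=3 f=8, (5,2) g=2 f=6, (5,4) g=2 f=8]
step 4: expand (5,2) (f=6, h=4) → closed; open now [(1,3) g=5 f=8, (1,4) g=4 f=8, (2,5) g=4 f=8, (3,5) g=3 f=8, (5,1) g=3 f=6, (5,4) g=2 f=8]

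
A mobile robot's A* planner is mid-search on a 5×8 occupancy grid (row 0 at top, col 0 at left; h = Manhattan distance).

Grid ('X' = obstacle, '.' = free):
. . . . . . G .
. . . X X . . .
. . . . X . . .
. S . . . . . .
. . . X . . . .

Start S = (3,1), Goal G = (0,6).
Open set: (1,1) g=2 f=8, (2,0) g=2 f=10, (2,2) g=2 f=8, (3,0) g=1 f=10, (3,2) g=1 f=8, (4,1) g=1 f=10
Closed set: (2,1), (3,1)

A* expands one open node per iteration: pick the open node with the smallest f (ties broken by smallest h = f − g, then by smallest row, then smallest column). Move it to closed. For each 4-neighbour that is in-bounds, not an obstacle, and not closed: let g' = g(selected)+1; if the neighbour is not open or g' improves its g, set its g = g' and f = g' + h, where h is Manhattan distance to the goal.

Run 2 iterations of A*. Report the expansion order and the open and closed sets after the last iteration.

order=[(1,1) → (0,1)]; open=[(0,0) g=4 f=10, (0,2) g=4 f=8, (1,0) g=3 f=10, (1,2) g=3 f=8, (2,0) g=2 f=10, (2,2) g=2 f=8, (3,0) g=1 f=10, (3,2) g=1 f=8, (4,1) g=1 f=10]; closed=[(0,1), (1,1), (2,1), (3,1)]

step 1: expand (1,1) (f=8, h=6) → closed; open now [(0,1) g=3 f=8, (1,0) g=3 f=10, (1,2) g=3 f=8, (2,0) g=2 f=10, (2,2) g=2 f=8, (3,0) g=1 f=10, (3,2) g=1 f=8, (4,1) g=1 f=10]
step 2: expand (0,1) (f=8, h=5) → closed; open now [(0,0) g=4 f=10, (0,2) g=4 f=8, (1,0) g=3 f=10, (1,2) g=3 f=8, (2,0) g=2 f=10, (2,2) g=2 f=8, (3,0) g=1 f=10, (3,2) g=1 f=8, (4,1) g=1 f=10]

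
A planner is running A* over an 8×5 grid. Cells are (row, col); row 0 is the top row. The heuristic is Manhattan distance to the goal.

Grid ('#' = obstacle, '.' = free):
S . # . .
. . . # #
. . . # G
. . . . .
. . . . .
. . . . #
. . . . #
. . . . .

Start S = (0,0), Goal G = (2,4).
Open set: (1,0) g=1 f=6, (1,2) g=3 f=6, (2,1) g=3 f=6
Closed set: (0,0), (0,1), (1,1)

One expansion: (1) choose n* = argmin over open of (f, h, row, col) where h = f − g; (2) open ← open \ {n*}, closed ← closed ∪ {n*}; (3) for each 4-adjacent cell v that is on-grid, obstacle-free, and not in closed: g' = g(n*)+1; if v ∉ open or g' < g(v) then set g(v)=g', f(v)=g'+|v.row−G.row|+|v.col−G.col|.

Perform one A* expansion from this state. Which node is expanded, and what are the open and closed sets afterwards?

expanded=(1,2); open=[(1,0) g=1 f=6, (2,1) g=3 f=6, (2,2) g=4 f=6]; closed=[(0,0), (0,1), (1,1), (1,2)]

step 1: expand (1,2) (f=6, h=3) → closed; open now [(1,0) g=1 f=6, (2,1) g=3 f=6, (2,2) g=4 f=6]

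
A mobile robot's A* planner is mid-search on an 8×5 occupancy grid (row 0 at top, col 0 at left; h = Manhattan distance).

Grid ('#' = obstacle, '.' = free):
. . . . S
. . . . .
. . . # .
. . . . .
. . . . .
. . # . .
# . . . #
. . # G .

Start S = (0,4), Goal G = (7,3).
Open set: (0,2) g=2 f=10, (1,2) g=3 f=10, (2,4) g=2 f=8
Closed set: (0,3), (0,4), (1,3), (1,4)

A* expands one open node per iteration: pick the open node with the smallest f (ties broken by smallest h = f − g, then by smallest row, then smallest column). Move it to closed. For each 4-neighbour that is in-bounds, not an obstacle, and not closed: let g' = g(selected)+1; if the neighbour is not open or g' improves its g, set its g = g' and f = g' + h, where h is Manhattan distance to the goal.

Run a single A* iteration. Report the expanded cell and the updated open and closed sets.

step 1: expand (2,4) (f=8, h=6) → closed; open now [(0,2) g=2 f=10, (1,2) g=3 f=10, (3,4) g=3 f=8]

expanded=(2,4); open=[(0,2) g=2 f=10, (1,2) g=3 f=10, (3,4) g=3 f=8]; closed=[(0,3), (0,4), (1,3), (1,4), (2,4)]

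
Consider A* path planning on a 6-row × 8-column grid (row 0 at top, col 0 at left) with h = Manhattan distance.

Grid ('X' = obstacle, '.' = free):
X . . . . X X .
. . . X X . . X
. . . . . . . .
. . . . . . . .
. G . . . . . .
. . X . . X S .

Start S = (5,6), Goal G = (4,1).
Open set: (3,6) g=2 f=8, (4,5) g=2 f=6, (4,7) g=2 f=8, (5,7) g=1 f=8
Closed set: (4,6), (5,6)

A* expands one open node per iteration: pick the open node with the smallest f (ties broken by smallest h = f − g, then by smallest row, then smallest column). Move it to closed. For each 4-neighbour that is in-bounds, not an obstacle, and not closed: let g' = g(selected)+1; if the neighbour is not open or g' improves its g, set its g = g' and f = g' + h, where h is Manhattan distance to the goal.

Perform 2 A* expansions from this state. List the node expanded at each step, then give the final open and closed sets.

order=[(4,5) → (4,4)]; open=[(3,4) g=4 f=8, (3,5) g=3 f=8, (3,6) g=2 f=8, (4,3) g=4 f=6, (4,7) g=2 f=8, (5,4) g=4 f=8, (5,7) g=1 f=8]; closed=[(4,4), (4,5), (4,6), (5,6)]

step 1: expand (4,5) (f=6, h=4) → closed; open now [(3,5) g=3 f=8, (3,6) g=2 f=8, (4,4) g=3 f=6, (4,7) g=2 f=8, (5,7) g=1 f=8]
step 2: expand (4,4) (f=6, h=3) → closed; open now [(3,4) g=4 f=8, (3,5) g=3 f=8, (3,6) g=2 f=8, (4,3) g=4 f=6, (4,7) g=2 f=8, (5,4) g=4 f=8, (5,7) g=1 f=8]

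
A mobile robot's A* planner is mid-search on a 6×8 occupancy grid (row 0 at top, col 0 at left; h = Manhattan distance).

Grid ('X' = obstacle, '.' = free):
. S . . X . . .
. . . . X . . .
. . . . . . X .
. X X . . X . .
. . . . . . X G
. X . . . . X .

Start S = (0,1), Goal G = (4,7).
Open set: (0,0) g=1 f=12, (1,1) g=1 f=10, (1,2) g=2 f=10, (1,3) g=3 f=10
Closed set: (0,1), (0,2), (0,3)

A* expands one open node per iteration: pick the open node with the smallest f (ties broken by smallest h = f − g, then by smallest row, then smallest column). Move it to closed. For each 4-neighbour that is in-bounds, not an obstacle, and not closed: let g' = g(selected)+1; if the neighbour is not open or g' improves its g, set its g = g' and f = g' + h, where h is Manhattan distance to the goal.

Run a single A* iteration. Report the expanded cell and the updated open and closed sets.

expanded=(1,3); open=[(0,0) g=1 f=12, (1,1) g=1 f=10, (1,2) g=2 f=10, (2,3) g=4 f=10]; closed=[(0,1), (0,2), (0,3), (1,3)]

step 1: expand (1,3) (f=10, h=7) → closed; open now [(0,0) g=1 f=12, (1,1) g=1 f=10, (1,2) g=2 f=10, (2,3) g=4 f=10]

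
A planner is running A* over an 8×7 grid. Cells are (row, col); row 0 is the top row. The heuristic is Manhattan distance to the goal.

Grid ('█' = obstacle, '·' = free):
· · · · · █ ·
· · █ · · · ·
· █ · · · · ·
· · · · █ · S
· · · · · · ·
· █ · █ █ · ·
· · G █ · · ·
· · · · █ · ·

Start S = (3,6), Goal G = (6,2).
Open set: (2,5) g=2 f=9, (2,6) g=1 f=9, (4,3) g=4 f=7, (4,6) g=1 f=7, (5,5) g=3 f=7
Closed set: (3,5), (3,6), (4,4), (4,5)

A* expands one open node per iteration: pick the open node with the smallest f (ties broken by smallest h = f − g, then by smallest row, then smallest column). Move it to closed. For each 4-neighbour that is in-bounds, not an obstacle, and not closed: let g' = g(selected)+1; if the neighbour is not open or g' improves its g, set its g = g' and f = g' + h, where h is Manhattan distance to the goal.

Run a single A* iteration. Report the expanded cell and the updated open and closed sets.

expanded=(4,3); open=[(2,5) g=2 f=9, (2,6) g=1 f=9, (3,3) g=5 f=9, (4,2) g=5 f=7, (4,6) g=1 f=7, (5,5) g=3 f=7]; closed=[(3,5), (3,6), (4,3), (4,4), (4,5)]

step 1: expand (4,3) (f=7, h=3) → closed; open now [(2,5) g=2 f=9, (2,6) g=1 f=9, (3,3) g=5 f=9, (4,2) g=5 f=7, (4,6) g=1 f=7, (5,5) g=3 f=7]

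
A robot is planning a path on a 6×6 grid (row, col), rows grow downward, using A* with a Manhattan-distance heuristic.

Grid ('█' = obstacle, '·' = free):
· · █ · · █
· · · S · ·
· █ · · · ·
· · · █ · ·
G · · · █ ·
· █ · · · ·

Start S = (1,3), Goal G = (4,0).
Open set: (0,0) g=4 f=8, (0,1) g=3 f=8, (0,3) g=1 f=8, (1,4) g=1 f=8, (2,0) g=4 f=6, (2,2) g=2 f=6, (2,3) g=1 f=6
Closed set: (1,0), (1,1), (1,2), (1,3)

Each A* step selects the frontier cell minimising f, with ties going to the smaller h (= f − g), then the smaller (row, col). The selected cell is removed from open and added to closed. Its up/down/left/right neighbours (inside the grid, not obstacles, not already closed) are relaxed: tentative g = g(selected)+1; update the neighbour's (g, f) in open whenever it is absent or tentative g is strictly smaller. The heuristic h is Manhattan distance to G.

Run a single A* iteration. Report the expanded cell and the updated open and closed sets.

step 1: expand (2,0) (f=6, h=2) → closed; open now [(0,0) g=4 f=8, (0,1) g=3 f=8, (0,3) g=1 f=8, (1,4) g=1 f=8, (2,2) g=2 f=6, (2,3) g=1 f=6, (3,0) g=5 f=6]

expanded=(2,0); open=[(0,0) g=4 f=8, (0,1) g=3 f=8, (0,3) g=1 f=8, (1,4) g=1 f=8, (2,2) g=2 f=6, (2,3) g=1 f=6, (3,0) g=5 f=6]; closed=[(1,0), (1,1), (1,2), (1,3), (2,0)]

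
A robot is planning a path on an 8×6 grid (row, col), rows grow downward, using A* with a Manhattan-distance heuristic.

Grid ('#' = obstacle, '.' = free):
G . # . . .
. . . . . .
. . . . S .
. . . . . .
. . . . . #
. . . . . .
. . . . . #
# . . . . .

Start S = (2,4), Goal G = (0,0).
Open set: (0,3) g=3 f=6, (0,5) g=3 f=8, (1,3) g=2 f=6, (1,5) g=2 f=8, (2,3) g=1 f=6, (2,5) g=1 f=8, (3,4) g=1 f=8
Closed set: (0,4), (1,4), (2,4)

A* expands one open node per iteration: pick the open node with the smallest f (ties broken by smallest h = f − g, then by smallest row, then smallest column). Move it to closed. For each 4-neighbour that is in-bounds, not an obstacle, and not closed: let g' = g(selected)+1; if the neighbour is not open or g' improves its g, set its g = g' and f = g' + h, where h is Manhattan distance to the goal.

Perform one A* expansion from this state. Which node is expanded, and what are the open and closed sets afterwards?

expanded=(0,3); open=[(0,5) g=3 f=8, (1,3) g=2 f=6, (1,5) g=2 f=8, (2,3) g=1 f=6, (2,5) g=1 f=8, (3,4) g=1 f=8]; closed=[(0,3), (0,4), (1,4), (2,4)]

step 1: expand (0,3) (f=6, h=3) → closed; open now [(0,5) g=3 f=8, (1,3) g=2 f=6, (1,5) g=2 f=8, (2,3) g=1 f=6, (2,5) g=1 f=8, (3,4) g=1 f=8]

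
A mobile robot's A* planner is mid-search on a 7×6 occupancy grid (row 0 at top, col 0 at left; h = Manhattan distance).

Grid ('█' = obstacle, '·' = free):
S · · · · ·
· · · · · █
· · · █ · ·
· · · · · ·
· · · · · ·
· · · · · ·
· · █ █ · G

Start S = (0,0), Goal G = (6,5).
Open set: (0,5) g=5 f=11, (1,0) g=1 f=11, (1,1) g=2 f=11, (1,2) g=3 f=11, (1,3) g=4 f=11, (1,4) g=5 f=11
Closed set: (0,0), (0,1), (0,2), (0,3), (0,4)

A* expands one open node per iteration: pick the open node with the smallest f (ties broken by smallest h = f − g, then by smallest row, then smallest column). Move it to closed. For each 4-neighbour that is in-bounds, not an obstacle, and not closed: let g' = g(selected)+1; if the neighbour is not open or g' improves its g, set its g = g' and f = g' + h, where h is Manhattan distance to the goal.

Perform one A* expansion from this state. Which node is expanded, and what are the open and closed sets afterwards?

expanded=(0,5); open=[(1,0) g=1 f=11, (1,1) g=2 f=11, (1,2) g=3 f=11, (1,3) g=4 f=11, (1,4) g=5 f=11]; closed=[(0,0), (0,1), (0,2), (0,3), (0,4), (0,5)]

step 1: expand (0,5) (f=11, h=6) → closed; open now [(1,0) g=1 f=11, (1,1) g=2 f=11, (1,2) g=3 f=11, (1,3) g=4 f=11, (1,4) g=5 f=11]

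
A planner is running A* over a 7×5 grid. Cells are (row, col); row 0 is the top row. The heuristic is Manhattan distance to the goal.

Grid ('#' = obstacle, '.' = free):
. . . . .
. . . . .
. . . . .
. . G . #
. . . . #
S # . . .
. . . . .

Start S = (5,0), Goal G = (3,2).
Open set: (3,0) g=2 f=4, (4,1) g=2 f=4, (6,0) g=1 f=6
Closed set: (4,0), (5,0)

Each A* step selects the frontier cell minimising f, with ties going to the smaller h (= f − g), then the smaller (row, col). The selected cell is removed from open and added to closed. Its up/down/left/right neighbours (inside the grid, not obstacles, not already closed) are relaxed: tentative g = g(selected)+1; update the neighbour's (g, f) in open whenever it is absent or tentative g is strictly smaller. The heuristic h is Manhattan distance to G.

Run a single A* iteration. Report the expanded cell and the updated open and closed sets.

step 1: expand (3,0) (f=4, h=2) → closed; open now [(2,0) g=3 f=6, (3,1) g=3 f=4, (4,1) g=2 f=4, (6,0) g=1 f=6]

expanded=(3,0); open=[(2,0) g=3 f=6, (3,1) g=3 f=4, (4,1) g=2 f=4, (6,0) g=1 f=6]; closed=[(3,0), (4,0), (5,0)]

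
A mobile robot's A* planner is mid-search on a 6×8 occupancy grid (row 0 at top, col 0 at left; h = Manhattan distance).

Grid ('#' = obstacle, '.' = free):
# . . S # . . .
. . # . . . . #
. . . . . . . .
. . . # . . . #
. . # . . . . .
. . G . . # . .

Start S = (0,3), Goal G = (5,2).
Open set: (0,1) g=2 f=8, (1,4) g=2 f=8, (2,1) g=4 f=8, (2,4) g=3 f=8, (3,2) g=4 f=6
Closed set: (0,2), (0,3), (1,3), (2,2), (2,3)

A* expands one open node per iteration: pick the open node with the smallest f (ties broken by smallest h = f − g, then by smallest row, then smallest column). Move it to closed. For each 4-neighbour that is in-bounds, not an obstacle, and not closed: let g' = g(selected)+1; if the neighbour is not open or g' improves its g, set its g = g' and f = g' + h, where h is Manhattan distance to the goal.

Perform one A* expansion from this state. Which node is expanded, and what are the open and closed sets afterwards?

step 1: expand (3,2) (f=6, h=2) → closed; open now [(0,1) g=2 f=8, (1,4) g=2 f=8, (2,1) g=4 f=8, (2,4) g=3 f=8, (3,1) g=5 f=8]

expanded=(3,2); open=[(0,1) g=2 f=8, (1,4) g=2 f=8, (2,1) g=4 f=8, (2,4) g=3 f=8, (3,1) g=5 f=8]; closed=[(0,2), (0,3), (1,3), (2,2), (2,3), (3,2)]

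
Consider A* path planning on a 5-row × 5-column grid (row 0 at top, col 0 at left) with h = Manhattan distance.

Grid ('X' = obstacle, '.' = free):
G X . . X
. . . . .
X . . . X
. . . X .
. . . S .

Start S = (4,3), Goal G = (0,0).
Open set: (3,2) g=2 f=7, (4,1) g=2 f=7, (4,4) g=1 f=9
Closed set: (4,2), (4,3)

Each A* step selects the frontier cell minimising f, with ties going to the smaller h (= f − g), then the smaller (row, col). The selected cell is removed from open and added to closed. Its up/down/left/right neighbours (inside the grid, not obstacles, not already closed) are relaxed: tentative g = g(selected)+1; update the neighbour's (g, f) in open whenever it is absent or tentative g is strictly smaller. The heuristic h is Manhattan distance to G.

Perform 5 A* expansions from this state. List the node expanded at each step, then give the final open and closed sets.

step 1: expand (3,2) (f=7, h=5) → closed; open now [(2,2) g=3 f=7, (3,1) g=3 f=7, (4,1) g=2 f=7, (4,4) g=1 f=9]
step 2: expand (2,2) (f=7, h=4) → closed; open now [(1,2) g=4 f=7, (2,1) g=4 f=7, (2,3) g=4 f=9, (3,1) g=3 f=7, (4,1) g=2 f=7, (4,4) g=1 f=9]
step 3: expand (1,2) (f=7, h=3) → closed; open now [(0,2) g=5 f=7, (1,1) g=5 f=7, (1,3) g=5 f=9, (2,1) g=4 f=7, (2,3) g=4 f=9, (3,1) g=3 f=7, (4,1) g=2 f=7, (4,4) g=1 f=9]
step 4: expand (0,2) (f=7, h=2) → closed; open now [(0,3) g=6 f=9, (1,1) g=5 f=7, (1,3) g=5 f=9, (2,1) g=4 f=7, (2,3) g=4 f=9, (3,1) g=3 f=7, (4,1) g=2 f=7, (4,4) g=1 f=9]
step 5: expand (1,1) (f=7, h=2) → closed; open now [(0,3) g=6 f=9, (1,0) g=6 f=7, (1,3) g=5 f=9, (2,1) g=4 f=7, (2,3) g=4 f=9, (3,1) g=3 f=7, (4,1) g=2 f=7, (4,4) g=1 f=9]

order=[(3,2) → (2,2) → (1,2) → (0,2) → (1,1)]; open=[(0,3) g=6 f=9, (1,0) g=6 f=7, (1,3) g=5 f=9, (2,1) g=4 f=7, (2,3) g=4 f=9, (3,1) g=3 f=7, (4,1) g=2 f=7, (4,4) g=1 f=9]; closed=[(0,2), (1,1), (1,2), (2,2), (3,2), (4,2), (4,3)]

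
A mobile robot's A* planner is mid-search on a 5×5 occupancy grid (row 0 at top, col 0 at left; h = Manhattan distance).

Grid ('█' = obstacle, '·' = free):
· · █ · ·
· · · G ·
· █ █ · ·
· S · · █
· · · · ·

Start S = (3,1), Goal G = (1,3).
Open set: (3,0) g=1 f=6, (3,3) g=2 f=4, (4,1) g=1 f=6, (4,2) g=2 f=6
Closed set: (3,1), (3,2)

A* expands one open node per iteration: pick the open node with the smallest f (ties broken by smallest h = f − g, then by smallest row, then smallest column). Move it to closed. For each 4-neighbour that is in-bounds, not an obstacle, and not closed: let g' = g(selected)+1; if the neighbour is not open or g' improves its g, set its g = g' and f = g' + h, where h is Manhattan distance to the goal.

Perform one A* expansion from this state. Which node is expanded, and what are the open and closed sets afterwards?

expanded=(3,3); open=[(2,3) g=3 f=4, (3,0) g=1 f=6, (4,1) g=1 f=6, (4,2) g=2 f=6, (4,3) g=3 f=6]; closed=[(3,1), (3,2), (3,3)]

step 1: expand (3,3) (f=4, h=2) → closed; open now [(2,3) g=3 f=4, (3,0) g=1 f=6, (4,1) g=1 f=6, (4,2) g=2 f=6, (4,3) g=3 f=6]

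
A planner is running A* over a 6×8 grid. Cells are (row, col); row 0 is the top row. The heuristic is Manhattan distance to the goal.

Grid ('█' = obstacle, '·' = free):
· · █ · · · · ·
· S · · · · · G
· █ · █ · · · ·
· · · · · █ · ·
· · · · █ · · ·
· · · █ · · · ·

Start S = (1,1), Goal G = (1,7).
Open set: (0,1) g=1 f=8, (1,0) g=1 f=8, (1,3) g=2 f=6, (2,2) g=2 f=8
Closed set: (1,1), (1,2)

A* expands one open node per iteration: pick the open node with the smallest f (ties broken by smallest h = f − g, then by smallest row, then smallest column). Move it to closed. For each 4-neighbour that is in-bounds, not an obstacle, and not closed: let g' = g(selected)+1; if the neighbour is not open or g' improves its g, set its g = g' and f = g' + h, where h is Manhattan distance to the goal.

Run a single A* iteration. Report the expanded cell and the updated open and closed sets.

step 1: expand (1,3) (f=6, h=4) → closed; open now [(0,1) g=1 f=8, (0,3) g=3 f=8, (1,0) g=1 f=8, (1,4) g=3 f=6, (2,2) g=2 f=8]

expanded=(1,3); open=[(0,1) g=1 f=8, (0,3) g=3 f=8, (1,0) g=1 f=8, (1,4) g=3 f=6, (2,2) g=2 f=8]; closed=[(1,1), (1,2), (1,3)]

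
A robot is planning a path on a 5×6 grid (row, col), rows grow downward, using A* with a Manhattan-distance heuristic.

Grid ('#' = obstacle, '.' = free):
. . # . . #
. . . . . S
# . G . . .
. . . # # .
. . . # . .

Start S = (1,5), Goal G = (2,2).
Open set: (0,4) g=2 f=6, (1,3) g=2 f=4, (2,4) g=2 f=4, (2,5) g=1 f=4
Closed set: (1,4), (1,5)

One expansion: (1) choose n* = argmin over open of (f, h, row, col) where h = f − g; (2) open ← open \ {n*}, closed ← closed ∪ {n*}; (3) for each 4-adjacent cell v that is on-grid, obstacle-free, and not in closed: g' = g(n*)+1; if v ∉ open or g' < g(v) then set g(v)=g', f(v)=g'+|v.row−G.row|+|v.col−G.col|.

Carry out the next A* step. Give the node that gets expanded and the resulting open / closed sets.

step 1: expand (1,3) (f=4, h=2) → closed; open now [(0,3) g=3 f=6, (0,4) g=2 f=6, (1,2) g=3 f=4, (2,3) g=3 f=4, (2,4) g=2 f=4, (2,5) g=1 f=4]

expanded=(1,3); open=[(0,3) g=3 f=6, (0,4) g=2 f=6, (1,2) g=3 f=4, (2,3) g=3 f=4, (2,4) g=2 f=4, (2,5) g=1 f=4]; closed=[(1,3), (1,4), (1,5)]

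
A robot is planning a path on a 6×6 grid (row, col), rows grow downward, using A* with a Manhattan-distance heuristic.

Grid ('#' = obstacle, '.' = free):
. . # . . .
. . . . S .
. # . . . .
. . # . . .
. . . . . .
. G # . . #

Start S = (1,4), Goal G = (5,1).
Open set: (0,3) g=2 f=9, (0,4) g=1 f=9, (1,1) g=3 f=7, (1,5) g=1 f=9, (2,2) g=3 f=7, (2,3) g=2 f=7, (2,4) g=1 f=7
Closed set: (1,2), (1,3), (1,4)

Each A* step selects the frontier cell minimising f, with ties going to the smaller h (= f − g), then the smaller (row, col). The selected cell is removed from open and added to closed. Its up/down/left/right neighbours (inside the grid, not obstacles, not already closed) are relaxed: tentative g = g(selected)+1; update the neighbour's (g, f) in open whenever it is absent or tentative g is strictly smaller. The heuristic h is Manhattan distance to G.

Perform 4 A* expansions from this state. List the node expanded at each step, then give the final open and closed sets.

step 1: expand (1,1) (f=7, h=4) → closed; open now [(0,1) g=4 f=9, (0,3) g=2 f=9, (0,4) g=1 f=9, (1,0) g=4 f=9, (1,5) g=1 f=9, (2,2) g=3 f=7, (2,3) g=2 f=7, (2,4) g=1 f=7]
step 2: expand (2,2) (f=7, h=4) → closed; open now [(0,1) g=4 f=9, (0,3) g=2 f=9, (0,4) g=1 f=9, (1,0) g=4 f=9, (1,5) g=1 f=9, (2,3) g=2 f=7, (2,4) g=1 f=7]
step 3: expand (2,3) (f=7, h=5) → closed; open now [(0,1) g=4 f=9, (0,3) g=2 f=9, (0,4) g=1 f=9, (1,0) g=4 f=9, (1,5) g=1 f=9, (2,4) g=1 f=7, (3,3) g=3 f=7]
step 4: expand (3,3) (f=7, h=4) → closed; open now [(0,1) g=4 f=9, (0,3) g=2 f=9, (0,4) g=1 f=9, (1,0) g=4 f=9, (1,5) g=1 f=9, (2,4) g=1 f=7, (3,4) g=4 f=9, (4,3) g=4 f=7]

order=[(1,1) → (2,2) → (2,3) → (3,3)]; open=[(0,1) g=4 f=9, (0,3) g=2 f=9, (0,4) g=1 f=9, (1,0) g=4 f=9, (1,5) g=1 f=9, (2,4) g=1 f=7, (3,4) g=4 f=9, (4,3) g=4 f=7]; closed=[(1,1), (1,2), (1,3), (1,4), (2,2), (2,3), (3,3)]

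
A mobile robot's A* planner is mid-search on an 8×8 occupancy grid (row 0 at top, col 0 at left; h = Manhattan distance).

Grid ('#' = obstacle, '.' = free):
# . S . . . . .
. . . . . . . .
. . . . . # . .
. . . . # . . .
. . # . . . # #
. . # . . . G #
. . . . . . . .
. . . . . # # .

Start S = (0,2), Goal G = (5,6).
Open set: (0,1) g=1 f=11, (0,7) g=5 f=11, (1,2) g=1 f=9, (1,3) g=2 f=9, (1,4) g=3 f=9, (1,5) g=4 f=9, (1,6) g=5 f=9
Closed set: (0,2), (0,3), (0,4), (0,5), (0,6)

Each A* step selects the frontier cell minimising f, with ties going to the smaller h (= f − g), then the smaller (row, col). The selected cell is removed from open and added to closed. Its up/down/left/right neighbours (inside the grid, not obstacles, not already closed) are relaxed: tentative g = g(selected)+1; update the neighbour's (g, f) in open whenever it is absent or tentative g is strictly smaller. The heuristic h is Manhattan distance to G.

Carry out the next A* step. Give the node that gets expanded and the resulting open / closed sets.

step 1: expand (1,6) (f=9, h=4) → closed; open now [(0,1) g=1 f=11, (0,7) g=5 f=11, (1,2) g=1 f=9, (1,3) g=2 f=9, (1,4) g=3 f=9, (1,5) g=4 f=9, (1,7) g=6 f=11, (2,6) g=6 f=9]

expanded=(1,6); open=[(0,1) g=1 f=11, (0,7) g=5 f=11, (1,2) g=1 f=9, (1,3) g=2 f=9, (1,4) g=3 f=9, (1,5) g=4 f=9, (1,7) g=6 f=11, (2,6) g=6 f=9]; closed=[(0,2), (0,3), (0,4), (0,5), (0,6), (1,6)]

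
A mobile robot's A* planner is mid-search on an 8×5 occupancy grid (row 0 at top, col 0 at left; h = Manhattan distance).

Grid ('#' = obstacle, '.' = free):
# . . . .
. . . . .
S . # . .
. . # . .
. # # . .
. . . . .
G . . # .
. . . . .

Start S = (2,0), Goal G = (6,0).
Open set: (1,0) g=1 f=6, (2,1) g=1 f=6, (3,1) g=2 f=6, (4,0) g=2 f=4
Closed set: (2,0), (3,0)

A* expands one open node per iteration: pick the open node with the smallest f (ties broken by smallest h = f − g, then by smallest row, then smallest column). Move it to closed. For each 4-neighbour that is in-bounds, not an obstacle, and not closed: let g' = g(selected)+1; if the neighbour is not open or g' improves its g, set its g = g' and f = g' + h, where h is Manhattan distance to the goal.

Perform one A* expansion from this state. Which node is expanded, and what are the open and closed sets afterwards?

step 1: expand (4,0) (f=4, h=2) → closed; open now [(1,0) g=1 f=6, (2,1) g=1 f=6, (3,1) g=2 f=6, (5,0) g=3 f=4]

expanded=(4,0); open=[(1,0) g=1 f=6, (2,1) g=1 f=6, (3,1) g=2 f=6, (5,0) g=3 f=4]; closed=[(2,0), (3,0), (4,0)]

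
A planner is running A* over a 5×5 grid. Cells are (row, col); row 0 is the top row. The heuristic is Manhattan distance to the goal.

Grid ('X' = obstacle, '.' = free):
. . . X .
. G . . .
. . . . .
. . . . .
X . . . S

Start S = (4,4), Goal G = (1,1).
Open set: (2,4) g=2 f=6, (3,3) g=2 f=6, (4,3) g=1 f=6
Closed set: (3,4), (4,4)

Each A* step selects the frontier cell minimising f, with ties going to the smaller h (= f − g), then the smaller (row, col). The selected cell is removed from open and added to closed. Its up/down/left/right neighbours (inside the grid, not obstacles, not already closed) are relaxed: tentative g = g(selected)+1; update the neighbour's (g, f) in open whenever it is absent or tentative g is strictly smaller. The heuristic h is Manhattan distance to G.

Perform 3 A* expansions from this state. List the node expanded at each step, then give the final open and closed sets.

order=[(2,4) → (1,4) → (1,3)]; open=[(0,4) g=4 f=8, (1,2) g=5 f=6, (2,3) g=3 f=6, (3,3) g=2 f=6, (4,3) g=1 f=6]; closed=[(1,3), (1,4), (2,4), (3,4), (4,4)]

step 1: expand (2,4) (f=6, h=4) → closed; open now [(1,4) g=3 f=6, (2,3) g=3 f=6, (3,3) g=2 f=6, (4,3) g=1 f=6]
step 2: expand (1,4) (f=6, h=3) → closed; open now [(0,4) g=4 f=8, (1,3) g=4 f=6, (2,3) g=3 f=6, (3,3) g=2 f=6, (4,3) g=1 f=6]
step 3: expand (1,3) (f=6, h=2) → closed; open now [(0,4) g=4 f=8, (1,2) g=5 f=6, (2,3) g=3 f=6, (3,3) g=2 f=6, (4,3) g=1 f=6]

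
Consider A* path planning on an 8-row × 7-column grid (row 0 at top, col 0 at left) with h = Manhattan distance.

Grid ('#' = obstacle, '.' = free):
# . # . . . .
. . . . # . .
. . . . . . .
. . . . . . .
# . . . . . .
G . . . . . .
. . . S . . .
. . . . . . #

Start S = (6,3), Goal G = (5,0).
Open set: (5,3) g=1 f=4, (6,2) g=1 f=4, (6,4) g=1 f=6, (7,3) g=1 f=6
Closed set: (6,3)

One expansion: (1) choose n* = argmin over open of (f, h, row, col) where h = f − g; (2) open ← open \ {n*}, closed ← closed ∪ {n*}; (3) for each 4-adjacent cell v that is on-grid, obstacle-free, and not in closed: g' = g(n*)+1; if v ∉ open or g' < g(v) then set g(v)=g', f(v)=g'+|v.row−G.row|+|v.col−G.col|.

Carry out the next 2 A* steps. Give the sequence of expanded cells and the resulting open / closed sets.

step 1: expand (5,3) (f=4, h=3) → closed; open now [(4,3) g=2 f=6, (5,2) g=2 f=4, (5,4) g=2 f=6, (6,2) g=1 f=4, (6,4) g=1 f=6, (7,3) g=1 f=6]
step 2: expand (5,2) (f=4, h=2) → closed; open now [(4,2) g=3 f=6, (4,3) g=2 f=6, (5,1) g=3 f=4, (5,4) g=2 f=6, (6,2) g=1 f=4, (6,4) g=1 f=6, (7,3) g=1 f=6]

order=[(5,3) → (5,2)]; open=[(4,2) g=3 f=6, (4,3) g=2 f=6, (5,1) g=3 f=4, (5,4) g=2 f=6, (6,2) g=1 f=4, (6,4) g=1 f=6, (7,3) g=1 f=6]; closed=[(5,2), (5,3), (6,3)]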